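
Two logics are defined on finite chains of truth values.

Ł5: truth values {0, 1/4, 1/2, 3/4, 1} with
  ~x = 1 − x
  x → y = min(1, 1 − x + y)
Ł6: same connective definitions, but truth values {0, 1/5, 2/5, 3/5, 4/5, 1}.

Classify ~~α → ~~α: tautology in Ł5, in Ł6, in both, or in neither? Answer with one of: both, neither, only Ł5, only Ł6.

both

In Ł5: every assignment gives 1 — tautology.
In Ł6: every assignment gives 1 — tautology.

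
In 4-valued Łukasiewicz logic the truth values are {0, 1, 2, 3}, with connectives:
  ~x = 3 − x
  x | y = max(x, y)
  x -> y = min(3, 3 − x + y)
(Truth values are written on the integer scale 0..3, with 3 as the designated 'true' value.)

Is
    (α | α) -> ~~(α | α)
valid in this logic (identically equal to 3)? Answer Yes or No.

α = 0 ↦ 3
α = 1 ↦ 3
α = 2 ↦ 3
α = 3 ↦ 3
Every assignment gives a value ≥ 3.

Yes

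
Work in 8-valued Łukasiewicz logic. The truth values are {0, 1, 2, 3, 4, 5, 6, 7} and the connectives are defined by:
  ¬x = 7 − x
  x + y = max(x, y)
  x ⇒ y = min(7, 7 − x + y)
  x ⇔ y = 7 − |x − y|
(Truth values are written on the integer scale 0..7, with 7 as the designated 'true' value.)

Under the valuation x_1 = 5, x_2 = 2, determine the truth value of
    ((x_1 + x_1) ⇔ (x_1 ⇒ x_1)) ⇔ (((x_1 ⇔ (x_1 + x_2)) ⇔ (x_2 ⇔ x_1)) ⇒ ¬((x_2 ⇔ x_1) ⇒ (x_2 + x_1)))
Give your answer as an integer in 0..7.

x_1 + x_1 = 5 + 5 = 5
x_1 ⇒ x_1 = 5 ⇒ 5 = 7
(x_1 + x_1) ⇔ (x_1 ⇒ x_1) = 5 ⇔ 7 = 5
x_1 + x_2 = 5 + 2 = 5
x_1 ⇔ (x_1 + x_2) = 5 ⇔ 5 = 7
x_2 ⇔ x_1 = 2 ⇔ 5 = 4
(x_1 ⇔ (x_1 + x_2)) ⇔ (x_2 ⇔ x_1) = 7 ⇔ 4 = 4
x_2 ⇔ x_1 = 2 ⇔ 5 = 4
x_2 + x_1 = 2 + 5 = 5
(x_2 ⇔ x_1) ⇒ (x_2 + x_1) = 4 ⇒ 5 = 7
¬((x_2 ⇔ x_1) ⇒ (x_2 + x_1)) = ¬7 = 0
((x_1 ⇔ (x_1 + x_2)) ⇔ (x_2 ⇔ x_1)) ⇒ ¬((x_2 ⇔ x_1) ⇒ (x_2 + x_1)) = 4 ⇒ 0 = 3
((x_1 + x_1) ⇔ (x_1 ⇒ x_1)) ⇔ (((x_1 ⇔ (x_1 + x_2)) ⇔ (x_2 ⇔ x_1)) ⇒ ¬((x_2 ⇔ x_1) ⇒ (x_2 + x_1))) = 5 ⇔ 3 = 5

5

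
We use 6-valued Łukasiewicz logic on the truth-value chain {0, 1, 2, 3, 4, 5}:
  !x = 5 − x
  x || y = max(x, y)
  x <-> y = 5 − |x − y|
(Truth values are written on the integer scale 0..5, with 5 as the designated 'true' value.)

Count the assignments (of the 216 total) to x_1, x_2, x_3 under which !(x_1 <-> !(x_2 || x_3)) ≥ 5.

value 5: 12 assignments (counts)
value 4: 24 assignments
value 3: 36 assignments
value 2: 48 assignments
value 1: 60 assignments
value 0: 36 assignments
So 12 of the 216 assignments meet the threshold.

12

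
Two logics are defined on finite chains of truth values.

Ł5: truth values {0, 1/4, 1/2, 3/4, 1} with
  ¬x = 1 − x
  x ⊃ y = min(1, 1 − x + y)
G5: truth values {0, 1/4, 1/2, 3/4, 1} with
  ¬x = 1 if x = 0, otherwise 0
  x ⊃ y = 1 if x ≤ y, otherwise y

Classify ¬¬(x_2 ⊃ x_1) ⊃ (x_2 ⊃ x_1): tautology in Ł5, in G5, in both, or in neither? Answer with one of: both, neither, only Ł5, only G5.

only Ł5

In Ł5: every assignment gives 1 — tautology.
In G5: at x_1 = 1/4, x_2 = 1/2 the value is 1/4 — not a tautology.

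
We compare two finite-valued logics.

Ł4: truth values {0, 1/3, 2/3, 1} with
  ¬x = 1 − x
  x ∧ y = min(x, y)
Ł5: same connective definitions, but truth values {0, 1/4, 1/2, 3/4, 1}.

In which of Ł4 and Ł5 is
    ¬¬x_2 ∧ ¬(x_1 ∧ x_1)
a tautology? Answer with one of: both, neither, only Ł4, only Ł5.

In Ł4: at x_1 = 0, x_2 = 0 the value is 0 — not a tautology.
In Ł5: at x_1 = 0, x_2 = 0 the value is 0 — not a tautology.

neither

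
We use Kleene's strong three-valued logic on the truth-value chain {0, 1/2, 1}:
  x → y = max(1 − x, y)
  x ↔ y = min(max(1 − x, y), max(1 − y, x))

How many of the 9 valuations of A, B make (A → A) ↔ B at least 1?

A = 0, B = 0 ↦ 0  <
A = 0, B = 1/2 ↦ 1/2  <
A = 0, B = 1 ↦ 1  ≥
A = 1/2, B = 0 ↦ 1/2  <
A = 1/2, B = 1/2 ↦ 1/2  <
A = 1/2, B = 1 ↦ 1/2  <
A = 1, B = 0 ↦ 0  <
A = 1, B = 1/2 ↦ 1/2  <
A = 1, B = 1 ↦ 1  ≥
So 2 of the 9 assignments meet the threshold.

2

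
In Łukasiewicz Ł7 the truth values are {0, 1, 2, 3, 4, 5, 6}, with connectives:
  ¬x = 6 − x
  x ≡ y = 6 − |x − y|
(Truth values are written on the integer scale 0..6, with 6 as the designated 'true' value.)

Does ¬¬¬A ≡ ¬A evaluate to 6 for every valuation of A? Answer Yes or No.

Yes

A = 0 ↦ 6
A = 1 ↦ 6
A = 2 ↦ 6
A = 3 ↦ 6
A = 4 ↦ 6
A = 5 ↦ 6
A = 6 ↦ 6
Every assignment gives a value ≥ 6.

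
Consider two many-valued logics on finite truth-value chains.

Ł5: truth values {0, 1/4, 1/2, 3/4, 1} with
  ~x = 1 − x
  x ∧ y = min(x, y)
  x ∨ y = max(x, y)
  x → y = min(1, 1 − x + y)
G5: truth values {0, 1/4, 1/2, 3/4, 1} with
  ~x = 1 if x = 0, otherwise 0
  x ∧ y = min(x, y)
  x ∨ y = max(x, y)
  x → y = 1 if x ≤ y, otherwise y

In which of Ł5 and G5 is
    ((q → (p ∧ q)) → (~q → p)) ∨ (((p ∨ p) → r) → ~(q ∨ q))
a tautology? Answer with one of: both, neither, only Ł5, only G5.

only G5

In Ł5: at p = 0, q = 1/4, r = 0 the value is 3/4 — not a tautology.
In G5: every assignment gives 1 — tautology.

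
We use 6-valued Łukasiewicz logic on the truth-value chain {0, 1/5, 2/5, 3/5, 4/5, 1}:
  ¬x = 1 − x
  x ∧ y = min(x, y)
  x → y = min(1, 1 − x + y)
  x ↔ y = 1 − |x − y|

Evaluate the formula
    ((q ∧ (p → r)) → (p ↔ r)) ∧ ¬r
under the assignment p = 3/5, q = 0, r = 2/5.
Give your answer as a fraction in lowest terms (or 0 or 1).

3/5

p → r = 3/5 → 2/5 = 4/5
q ∧ (p → r) = 0 ∧ 4/5 = 0
p ↔ r = 3/5 ↔ 2/5 = 4/5
(q ∧ (p → r)) → (p ↔ r) = 0 → 4/5 = 1
¬r = ¬2/5 = 3/5
((q ∧ (p → r)) → (p ↔ r)) ∧ ¬r = 1 ∧ 3/5 = 3/5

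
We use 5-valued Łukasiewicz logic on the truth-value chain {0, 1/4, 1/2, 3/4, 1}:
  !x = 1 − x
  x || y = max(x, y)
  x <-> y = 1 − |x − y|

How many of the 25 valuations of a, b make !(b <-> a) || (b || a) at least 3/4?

16

value 1: 9 assignments (counts)
value 3/4: 7 assignments (counts)
value 1/2: 5 assignments
value 1/4: 3 assignments
value 0: 1 assignment
So 16 of the 25 assignments meet the threshold.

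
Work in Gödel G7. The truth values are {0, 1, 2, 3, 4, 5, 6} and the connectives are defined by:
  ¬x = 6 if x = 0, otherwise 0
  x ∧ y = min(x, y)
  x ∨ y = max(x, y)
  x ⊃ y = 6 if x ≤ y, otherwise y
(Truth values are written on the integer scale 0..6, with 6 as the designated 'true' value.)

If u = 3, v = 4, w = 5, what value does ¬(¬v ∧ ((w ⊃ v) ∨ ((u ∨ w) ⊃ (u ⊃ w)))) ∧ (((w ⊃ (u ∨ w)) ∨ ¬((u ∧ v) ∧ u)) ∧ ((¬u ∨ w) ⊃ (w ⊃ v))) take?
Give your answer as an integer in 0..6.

¬v = ¬4 = 0
w ⊃ v = 5 ⊃ 4 = 4
u ∨ w = 3 ∨ 5 = 5
u ⊃ w = 3 ⊃ 5 = 6
(u ∨ w) ⊃ (u ⊃ w) = 5 ⊃ 6 = 6
(w ⊃ v) ∨ ((u ∨ w) ⊃ (u ⊃ w)) = 4 ∨ 6 = 6
¬v ∧ ((w ⊃ v) ∨ ((u ∨ w) ⊃ (u ⊃ w))) = 0 ∧ 6 = 0
¬(¬v ∧ ((w ⊃ v) ∨ ((u ∨ w) ⊃ (u ⊃ w)))) = ¬0 = 6
u ∨ w = 3 ∨ 5 = 5
w ⊃ (u ∨ w) = 5 ⊃ 5 = 6
u ∧ v = 3 ∧ 4 = 3
(u ∧ v) ∧ u = 3 ∧ 3 = 3
¬((u ∧ v) ∧ u) = ¬3 = 0
(w ⊃ (u ∨ w)) ∨ ¬((u ∧ v) ∧ u) = 6 ∨ 0 = 6
¬u = ¬3 = 0
¬u ∨ w = 0 ∨ 5 = 5
w ⊃ v = 5 ⊃ 4 = 4
(¬u ∨ w) ⊃ (w ⊃ v) = 5 ⊃ 4 = 4
((w ⊃ (u ∨ w)) ∨ ¬((u ∧ v) ∧ u)) ∧ ((¬u ∨ w) ⊃ (w ⊃ v)) = 6 ∧ 4 = 4
¬(¬v ∧ ((w ⊃ v) ∨ ((u ∨ w) ⊃ (u ⊃ w)))) ∧ (((w ⊃ (u ∨ w)) ∨ ¬((u ∧ v) ∧ u)) ∧ ((¬u ∨ w) ⊃ (w ⊃ v))) = 6 ∧ 4 = 4

4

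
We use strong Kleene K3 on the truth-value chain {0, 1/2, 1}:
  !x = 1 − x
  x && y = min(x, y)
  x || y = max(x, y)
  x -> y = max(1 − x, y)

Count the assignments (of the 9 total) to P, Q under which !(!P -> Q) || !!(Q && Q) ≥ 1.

P = 0, Q = 0 ↦ 1  ≥
P = 0, Q = 1/2 ↦ 1/2  <
P = 0, Q = 1 ↦ 1  ≥
P = 1/2, Q = 0 ↦ 1/2  <
P = 1/2, Q = 1/2 ↦ 1/2  <
P = 1/2, Q = 1 ↦ 1  ≥
P = 1, Q = 0 ↦ 0  <
P = 1, Q = 1/2 ↦ 1/2  <
P = 1, Q = 1 ↦ 1  ≥
So 4 of the 9 assignments meet the threshold.

4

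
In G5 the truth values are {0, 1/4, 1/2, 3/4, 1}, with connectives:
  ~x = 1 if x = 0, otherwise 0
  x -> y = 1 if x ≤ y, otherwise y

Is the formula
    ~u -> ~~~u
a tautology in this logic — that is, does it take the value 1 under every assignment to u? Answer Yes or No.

u = 0 ↦ 1
u = 1/4 ↦ 1
u = 1/2 ↦ 1
u = 3/4 ↦ 1
u = 1 ↦ 1
Every assignment gives a value ≥ 1.

Yes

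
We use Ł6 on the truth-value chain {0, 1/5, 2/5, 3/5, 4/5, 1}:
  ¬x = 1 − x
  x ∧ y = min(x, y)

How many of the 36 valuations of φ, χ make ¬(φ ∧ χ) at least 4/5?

value 1: 11 assignments (counts)
value 4/5: 9 assignments (counts)
value 3/5: 7 assignments
value 2/5: 5 assignments
value 1/5: 3 assignments
value 0: 1 assignment
So 20 of the 36 assignments meet the threshold.

20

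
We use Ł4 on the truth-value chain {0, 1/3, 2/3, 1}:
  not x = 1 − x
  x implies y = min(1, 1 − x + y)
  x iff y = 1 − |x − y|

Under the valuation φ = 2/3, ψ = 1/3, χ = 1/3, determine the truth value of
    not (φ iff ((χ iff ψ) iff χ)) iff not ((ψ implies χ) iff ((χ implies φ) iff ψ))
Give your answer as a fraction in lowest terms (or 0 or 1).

2/3

χ iff ψ = 1/3 iff 1/3 = 1
(χ iff ψ) iff χ = 1 iff 1/3 = 1/3
φ iff ((χ iff ψ) iff χ) = 2/3 iff 1/3 = 2/3
not (φ iff ((χ iff ψ) iff χ)) = not 2/3 = 1/3
ψ implies χ = 1/3 implies 1/3 = 1
χ implies φ = 1/3 implies 2/3 = 1
(χ implies φ) iff ψ = 1 iff 1/3 = 1/3
(ψ implies χ) iff ((χ implies φ) iff ψ) = 1 iff 1/3 = 1/3
not ((ψ implies χ) iff ((χ implies φ) iff ψ)) = not 1/3 = 2/3
not (φ iff ((χ iff ψ) iff χ)) iff not ((ψ implies χ) iff ((χ implies φ) iff ψ)) = 1/3 iff 2/3 = 2/3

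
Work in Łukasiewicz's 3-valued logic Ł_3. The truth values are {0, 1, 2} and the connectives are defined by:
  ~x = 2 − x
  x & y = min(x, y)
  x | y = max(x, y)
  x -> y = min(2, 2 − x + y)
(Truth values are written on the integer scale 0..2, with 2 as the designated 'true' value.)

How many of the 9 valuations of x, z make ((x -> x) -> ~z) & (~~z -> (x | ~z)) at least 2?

3

x = 0, z = 0 ↦ 2  ≥
x = 0, z = 1 ↦ 1  <
x = 0, z = 2 ↦ 0  <
x = 1, z = 0 ↦ 2  ≥
x = 1, z = 1 ↦ 1  <
x = 1, z = 2 ↦ 0  <
x = 2, z = 0 ↦ 2  ≥
x = 2, z = 1 ↦ 1  <
x = 2, z = 2 ↦ 0  <
So 3 of the 9 assignments meet the threshold.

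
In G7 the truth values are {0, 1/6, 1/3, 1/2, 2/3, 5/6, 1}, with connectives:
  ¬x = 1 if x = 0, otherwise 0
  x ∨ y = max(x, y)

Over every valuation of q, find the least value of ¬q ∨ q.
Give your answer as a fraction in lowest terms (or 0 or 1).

Take q = 1/6:
¬q = ¬1/6 = 0
¬q ∨ q = 0 ∨ 1/6 = 1/6
No assignment yields a value below 1/6, so this is the minimum.

1/6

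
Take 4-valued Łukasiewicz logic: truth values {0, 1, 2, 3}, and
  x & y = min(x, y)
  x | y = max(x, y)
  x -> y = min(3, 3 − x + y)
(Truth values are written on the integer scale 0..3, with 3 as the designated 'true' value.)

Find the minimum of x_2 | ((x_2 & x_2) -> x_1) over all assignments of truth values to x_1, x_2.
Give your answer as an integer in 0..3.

2

Take x_1 = 0, x_2 = 1:
x_2 & x_2 = 1 & 1 = 1
(x_2 & x_2) -> x_1 = 1 -> 0 = 2
x_2 | ((x_2 & x_2) -> x_1) = 1 | 2 = 2
No assignment yields a value below 2, so this is the minimum.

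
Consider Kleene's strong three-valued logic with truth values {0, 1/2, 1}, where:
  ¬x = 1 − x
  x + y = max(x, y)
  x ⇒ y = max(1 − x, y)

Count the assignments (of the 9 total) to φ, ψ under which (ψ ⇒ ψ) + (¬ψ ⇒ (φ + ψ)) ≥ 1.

φ = 0, ψ = 0 ↦ 1  ≥
φ = 0, ψ = 1/2 ↦ 1/2  <
φ = 0, ψ = 1 ↦ 1  ≥
φ = 1/2, ψ = 0 ↦ 1  ≥
φ = 1/2, ψ = 1/2 ↦ 1/2  <
φ = 1/2, ψ = 1 ↦ 1  ≥
φ = 1, ψ = 0 ↦ 1  ≥
φ = 1, ψ = 1/2 ↦ 1  ≥
φ = 1, ψ = 1 ↦ 1  ≥
So 7 of the 9 assignments meet the threshold.

7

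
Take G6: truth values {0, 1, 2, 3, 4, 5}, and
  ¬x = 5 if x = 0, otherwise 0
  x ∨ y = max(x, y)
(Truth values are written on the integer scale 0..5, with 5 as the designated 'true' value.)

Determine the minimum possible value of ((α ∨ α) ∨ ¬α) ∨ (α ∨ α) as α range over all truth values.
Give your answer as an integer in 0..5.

Take α = 1:
α ∨ α = 1 ∨ 1 = 1
¬α = ¬1 = 0
(α ∨ α) ∨ ¬α = 1 ∨ 0 = 1
α ∨ α = 1 ∨ 1 = 1
((α ∨ α) ∨ ¬α) ∨ (α ∨ α) = 1 ∨ 1 = 1
No assignment yields a value below 1, so this is the minimum.

1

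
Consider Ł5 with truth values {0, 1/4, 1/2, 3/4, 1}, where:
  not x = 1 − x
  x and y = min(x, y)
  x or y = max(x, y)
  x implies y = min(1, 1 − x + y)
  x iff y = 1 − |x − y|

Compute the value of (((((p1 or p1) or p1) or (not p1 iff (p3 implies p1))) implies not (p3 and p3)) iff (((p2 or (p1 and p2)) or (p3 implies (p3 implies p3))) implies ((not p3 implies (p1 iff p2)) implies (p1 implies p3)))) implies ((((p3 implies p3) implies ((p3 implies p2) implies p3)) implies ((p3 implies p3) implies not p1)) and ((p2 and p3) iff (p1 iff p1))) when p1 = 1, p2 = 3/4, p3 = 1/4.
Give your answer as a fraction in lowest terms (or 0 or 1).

3/4

p1 or p1 = 1 or 1 = 1
(p1 or p1) or p1 = 1 or 1 = 1
not p1 = not 1 = 0
p3 implies p1 = 1/4 implies 1 = 1
not p1 iff (p3 implies p1) = 0 iff 1 = 0
((p1 or p1) or p1) or (not p1 iff (p3 implies p1)) = 1 or 0 = 1
p3 and p3 = 1/4 and 1/4 = 1/4
not (p3 and p3) = not 1/4 = 3/4
(((p1 or p1) or p1) or (not p1 iff (p3 implies p1))) implies not (p3 and p3) = 1 implies 3/4 = 3/4
p1 and p2 = 1 and 3/4 = 3/4
p2 or (p1 and p2) = 3/4 or 3/4 = 3/4
p3 implies p3 = 1/4 implies 1/4 = 1
p3 implies (p3 implies p3) = 1/4 implies 1 = 1
(p2 or (p1 and p2)) or (p3 implies (p3 implies p3)) = 3/4 or 1 = 1
not p3 = not 1/4 = 3/4
p1 iff p2 = 1 iff 3/4 = 3/4
not p3 implies (p1 iff p2) = 3/4 implies 3/4 = 1
p1 implies p3 = 1 implies 1/4 = 1/4
(not p3 implies (p1 iff p2)) implies (p1 implies p3) = 1 implies 1/4 = 1/4
((p2 or (p1 and p2)) or (p3 implies (p3 implies p3))) implies ((not p3 implies (p1 iff p2)) implies (p1 implies p3)) = 1 implies 1/4 = 1/4
((((p1 or p1) or p1) or (not p1 iff (p3 implies p1))) implies not (p3 and p3)) iff (((p2 or (p1 and p2)) or (p3 implies (p3 implies p3))) implies ((not p3 implies (p1 iff p2)) implies (p1 implies p3))) = 3/4 iff 1/4 = 1/2
p3 implies p3 = 1/4 implies 1/4 = 1
p3 implies p2 = 1/4 implies 3/4 = 1
(p3 implies p2) implies p3 = 1 implies 1/4 = 1/4
(p3 implies p3) implies ((p3 implies p2) implies p3) = 1 implies 1/4 = 1/4
p3 implies p3 = 1/4 implies 1/4 = 1
not p1 = not 1 = 0
(p3 implies p3) implies not p1 = 1 implies 0 = 0
((p3 implies p3) implies ((p3 implies p2) implies p3)) implies ((p3 implies p3) implies not p1) = 1/4 implies 0 = 3/4
p2 and p3 = 3/4 and 1/4 = 1/4
p1 iff p1 = 1 iff 1 = 1
(p2 and p3) iff (p1 iff p1) = 1/4 iff 1 = 1/4
(((p3 implies p3) implies ((p3 implies p2) implies p3)) implies ((p3 implies p3) implies not p1)) and ((p2 and p3) iff (p1 iff p1)) = 3/4 and 1/4 = 1/4
(((((p1 or p1) or p1) or (not p1 iff (p3 implies p1))) implies not (p3 and p3)) iff (((p2 or (p1 and p2)) or (p3 implies (p3 implies p3))) implies ((not p3 implies (p1 iff p2)) implies (p1 implies p3)))) implies ((((p3 implies p3) implies ((p3 implies p2) implies p3)) implies ((p3 implies p3) implies not p1)) and ((p2 and p3) iff (p1 iff p1))) = 1/2 implies 1/4 = 3/4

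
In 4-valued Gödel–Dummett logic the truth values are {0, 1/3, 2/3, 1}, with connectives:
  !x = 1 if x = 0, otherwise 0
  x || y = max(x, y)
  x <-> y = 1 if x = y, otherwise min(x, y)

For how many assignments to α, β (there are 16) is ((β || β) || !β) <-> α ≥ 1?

4

α = 0, β = 0 ↦ 0  <
α = 0, β = 1/3 ↦ 0  <
α = 0, β = 2/3 ↦ 0  <
α = 0, β = 1 ↦ 0  <
α = 1/3, β = 0 ↦ 1/3  <
α = 1/3, β = 1/3 ↦ 1  ≥
α = 1/3, β = 2/3 ↦ 1/3  <
α = 1/3, β = 1 ↦ 1/3  <
α = 2/3, β = 0 ↦ 2/3  <
α = 2/3, β = 1/3 ↦ 1/3  <
α = 2/3, β = 2/3 ↦ 1  ≥
α = 2/3, β = 1 ↦ 2/3  <
α = 1, β = 0 ↦ 1  ≥
α = 1, β = 1/3 ↦ 1/3  <
α = 1, β = 2/3 ↦ 2/3  <
α = 1, β = 1 ↦ 1  ≥
So 4 of the 16 assignments meet the threshold.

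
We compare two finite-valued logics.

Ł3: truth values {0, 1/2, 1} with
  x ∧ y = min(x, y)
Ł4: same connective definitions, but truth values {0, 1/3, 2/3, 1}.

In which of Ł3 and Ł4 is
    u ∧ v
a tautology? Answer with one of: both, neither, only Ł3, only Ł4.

neither

In Ł3: at u = 0, v = 0 the value is 0 — not a tautology.
In Ł4: at u = 0, v = 0 the value is 0 — not a tautology.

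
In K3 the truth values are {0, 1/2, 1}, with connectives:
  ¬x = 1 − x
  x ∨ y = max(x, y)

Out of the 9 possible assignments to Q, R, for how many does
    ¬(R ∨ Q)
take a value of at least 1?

1

Q = 0, R = 0 ↦ 1  ≥
Q = 0, R = 1/2 ↦ 1/2  <
Q = 0, R = 1 ↦ 0  <
Q = 1/2, R = 0 ↦ 1/2  <
Q = 1/2, R = 1/2 ↦ 1/2  <
Q = 1/2, R = 1 ↦ 0  <
Q = 1, R = 0 ↦ 0  <
Q = 1, R = 1/2 ↦ 0  <
Q = 1, R = 1 ↦ 0  <
So 1 of the 9 assignments meets the threshold.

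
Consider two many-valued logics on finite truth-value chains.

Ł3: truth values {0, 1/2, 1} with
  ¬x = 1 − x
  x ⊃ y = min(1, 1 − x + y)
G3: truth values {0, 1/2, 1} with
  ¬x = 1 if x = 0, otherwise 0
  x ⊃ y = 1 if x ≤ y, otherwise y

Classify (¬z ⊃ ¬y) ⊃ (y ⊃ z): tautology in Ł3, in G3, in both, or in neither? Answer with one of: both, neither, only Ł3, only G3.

In Ł3: every assignment gives 1 — tautology.
In G3: at y = 1, z = 1/2 the value is 1/2 — not a tautology.

only Ł3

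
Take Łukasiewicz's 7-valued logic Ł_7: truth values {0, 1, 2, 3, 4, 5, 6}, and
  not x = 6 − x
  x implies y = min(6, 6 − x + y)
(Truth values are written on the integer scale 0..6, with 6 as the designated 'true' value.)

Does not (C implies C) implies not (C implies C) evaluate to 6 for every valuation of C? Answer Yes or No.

C = 0 ↦ 6
C = 1 ↦ 6
C = 2 ↦ 6
C = 3 ↦ 6
C = 4 ↦ 6
C = 5 ↦ 6
C = 6 ↦ 6
Every assignment gives a value ≥ 6.

Yes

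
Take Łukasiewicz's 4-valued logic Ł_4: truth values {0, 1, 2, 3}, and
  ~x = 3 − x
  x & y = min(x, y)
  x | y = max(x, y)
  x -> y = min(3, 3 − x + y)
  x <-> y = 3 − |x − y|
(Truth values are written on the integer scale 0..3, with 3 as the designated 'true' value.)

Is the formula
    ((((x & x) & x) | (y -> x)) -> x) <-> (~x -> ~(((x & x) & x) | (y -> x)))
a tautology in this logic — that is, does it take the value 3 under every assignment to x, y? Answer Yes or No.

Yes

x = 0, y = 0 ↦ 3
x = 0, y = 1 ↦ 3
x = 0, y = 2 ↦ 3
x = 0, y = 3 ↦ 3
x = 1, y = 0 ↦ 3
x = 1, y = 1 ↦ 3
x = 1, y = 2 ↦ 3
x = 1, y = 3 ↦ 3
x = 2, y = 0 ↦ 3
x = 2, y = 1 ↦ 3
x = 2, y = 2 ↦ 3
x = 2, y = 3 ↦ 3
x = 3, y = 0 ↦ 3
x = 3, y = 1 ↦ 3
x = 3, y = 2 ↦ 3
x = 3, y = 3 ↦ 3
Every assignment gives a value ≥ 3.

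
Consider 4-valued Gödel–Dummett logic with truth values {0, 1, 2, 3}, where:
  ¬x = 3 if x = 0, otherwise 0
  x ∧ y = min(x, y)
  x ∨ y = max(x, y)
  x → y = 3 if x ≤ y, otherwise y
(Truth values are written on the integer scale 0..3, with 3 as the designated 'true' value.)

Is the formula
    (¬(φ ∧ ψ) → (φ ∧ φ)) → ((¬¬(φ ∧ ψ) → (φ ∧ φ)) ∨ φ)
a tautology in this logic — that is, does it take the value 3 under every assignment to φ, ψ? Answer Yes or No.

Counterexample: take φ = 1, ψ = 1.
φ ∧ ψ = 1 ∧ 1 = 1
¬(φ ∧ ψ) = ¬1 = 0
φ ∧ φ = 1 ∧ 1 = 1
¬(φ ∧ ψ) → (φ ∧ φ) = 0 → 1 = 3
φ ∧ ψ = 1 ∧ 1 = 1
¬(φ ∧ ψ) = ¬1 = 0
¬¬(φ ∧ ψ) = ¬0 = 3
φ ∧ φ = 1 ∧ 1 = 1
¬¬(φ ∧ ψ) → (φ ∧ φ) = 3 → 1 = 1
(¬¬(φ ∧ ψ) → (φ ∧ φ)) ∨ φ = 1 ∨ 1 = 1
(¬(φ ∧ ψ) → (φ ∧ φ)) → ((¬¬(φ ∧ ψ) → (φ ∧ φ)) ∨ φ) = 3 → 1 = 1
This gives 1 ≠ 3.

No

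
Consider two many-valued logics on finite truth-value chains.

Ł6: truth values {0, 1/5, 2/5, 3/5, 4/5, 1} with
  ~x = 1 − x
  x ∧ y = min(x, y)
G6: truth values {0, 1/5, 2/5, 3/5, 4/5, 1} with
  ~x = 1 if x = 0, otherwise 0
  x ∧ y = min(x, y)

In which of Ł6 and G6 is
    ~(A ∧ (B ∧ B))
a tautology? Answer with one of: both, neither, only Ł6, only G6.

In Ł6: at A = 1/5, B = 1/5 the value is 4/5 — not a tautology.
In G6: at A = 1/5, B = 1/5 the value is 0 — not a tautology.

neither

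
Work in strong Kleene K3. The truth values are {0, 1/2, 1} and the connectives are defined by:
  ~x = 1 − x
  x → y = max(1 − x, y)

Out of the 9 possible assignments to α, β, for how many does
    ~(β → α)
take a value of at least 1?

1

α = 0, β = 0 ↦ 0  <
α = 0, β = 1/2 ↦ 1/2  <
α = 0, β = 1 ↦ 1  ≥
α = 1/2, β = 0 ↦ 0  <
α = 1/2, β = 1/2 ↦ 1/2  <
α = 1/2, β = 1 ↦ 1/2  <
α = 1, β = 0 ↦ 0  <
α = 1, β = 1/2 ↦ 0  <
α = 1, β = 1 ↦ 0  <
So 1 of the 9 assignments meets the threshold.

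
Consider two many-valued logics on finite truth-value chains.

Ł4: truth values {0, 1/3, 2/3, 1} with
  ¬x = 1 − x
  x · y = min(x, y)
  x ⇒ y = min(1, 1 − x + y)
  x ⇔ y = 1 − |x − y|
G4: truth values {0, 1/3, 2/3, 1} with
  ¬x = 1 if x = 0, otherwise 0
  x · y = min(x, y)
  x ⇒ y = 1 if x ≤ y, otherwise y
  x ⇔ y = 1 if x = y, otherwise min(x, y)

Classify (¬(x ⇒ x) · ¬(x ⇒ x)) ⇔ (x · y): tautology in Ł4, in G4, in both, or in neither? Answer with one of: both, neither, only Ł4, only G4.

neither

In Ł4: at x = 1/3, y = 1/3 the value is 2/3 — not a tautology.
In G4: at x = 1/3, y = 1/3 the value is 0 — not a tautology.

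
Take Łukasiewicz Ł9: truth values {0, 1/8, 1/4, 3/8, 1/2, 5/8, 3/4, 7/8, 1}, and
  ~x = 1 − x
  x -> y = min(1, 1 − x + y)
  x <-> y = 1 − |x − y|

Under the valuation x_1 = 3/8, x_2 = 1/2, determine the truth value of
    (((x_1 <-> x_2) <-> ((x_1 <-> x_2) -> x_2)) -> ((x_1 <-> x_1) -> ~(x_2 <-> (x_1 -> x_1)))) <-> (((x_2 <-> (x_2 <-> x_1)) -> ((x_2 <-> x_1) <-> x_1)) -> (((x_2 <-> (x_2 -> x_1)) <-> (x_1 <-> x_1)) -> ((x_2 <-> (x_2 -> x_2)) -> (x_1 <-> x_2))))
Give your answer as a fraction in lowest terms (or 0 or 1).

3/4

x_1 <-> x_2 = 3/8 <-> 1/2 = 7/8
x_1 <-> x_2 = 3/8 <-> 1/2 = 7/8
(x_1 <-> x_2) -> x_2 = 7/8 -> 1/2 = 5/8
(x_1 <-> x_2) <-> ((x_1 <-> x_2) -> x_2) = 7/8 <-> 5/8 = 3/4
x_1 <-> x_1 = 3/8 <-> 3/8 = 1
x_1 -> x_1 = 3/8 -> 3/8 = 1
x_2 <-> (x_1 -> x_1) = 1/2 <-> 1 = 1/2
~(x_2 <-> (x_1 -> x_1)) = ~1/2 = 1/2
(x_1 <-> x_1) -> ~(x_2 <-> (x_1 -> x_1)) = 1 -> 1/2 = 1/2
((x_1 <-> x_2) <-> ((x_1 <-> x_2) -> x_2)) -> ((x_1 <-> x_1) -> ~(x_2 <-> (x_1 -> x_1))) = 3/4 -> 1/2 = 3/4
x_2 <-> x_1 = 1/2 <-> 3/8 = 7/8
x_2 <-> (x_2 <-> x_1) = 1/2 <-> 7/8 = 5/8
x_2 <-> x_1 = 1/2 <-> 3/8 = 7/8
(x_2 <-> x_1) <-> x_1 = 7/8 <-> 3/8 = 1/2
(x_2 <-> (x_2 <-> x_1)) -> ((x_2 <-> x_1) <-> x_1) = 5/8 -> 1/2 = 7/8
x_2 -> x_1 = 1/2 -> 3/8 = 7/8
x_2 <-> (x_2 -> x_1) = 1/2 <-> 7/8 = 5/8
x_1 <-> x_1 = 3/8 <-> 3/8 = 1
(x_2 <-> (x_2 -> x_1)) <-> (x_1 <-> x_1) = 5/8 <-> 1 = 5/8
x_2 -> x_2 = 1/2 -> 1/2 = 1
x_2 <-> (x_2 -> x_2) = 1/2 <-> 1 = 1/2
x_1 <-> x_2 = 3/8 <-> 1/2 = 7/8
(x_2 <-> (x_2 -> x_2)) -> (x_1 <-> x_2) = 1/2 -> 7/8 = 1
((x_2 <-> (x_2 -> x_1)) <-> (x_1 <-> x_1)) -> ((x_2 <-> (x_2 -> x_2)) -> (x_1 <-> x_2)) = 5/8 -> 1 = 1
((x_2 <-> (x_2 <-> x_1)) -> ((x_2 <-> x_1) <-> x_1)) -> (((x_2 <-> (x_2 -> x_1)) <-> (x_1 <-> x_1)) -> ((x_2 <-> (x_2 -> x_2)) -> (x_1 <-> x_2))) = 7/8 -> 1 = 1
(((x_1 <-> x_2) <-> ((x_1 <-> x_2) -> x_2)) -> ((x_1 <-> x_1) -> ~(x_2 <-> (x_1 -> x_1)))) <-> (((x_2 <-> (x_2 <-> x_1)) -> ((x_2 <-> x_1) <-> x_1)) -> (((x_2 <-> (x_2 -> x_1)) <-> (x_1 <-> x_1)) -> ((x_2 <-> (x_2 -> x_2)) -> (x_1 <-> x_2)))) = 3/4 <-> 1 = 3/4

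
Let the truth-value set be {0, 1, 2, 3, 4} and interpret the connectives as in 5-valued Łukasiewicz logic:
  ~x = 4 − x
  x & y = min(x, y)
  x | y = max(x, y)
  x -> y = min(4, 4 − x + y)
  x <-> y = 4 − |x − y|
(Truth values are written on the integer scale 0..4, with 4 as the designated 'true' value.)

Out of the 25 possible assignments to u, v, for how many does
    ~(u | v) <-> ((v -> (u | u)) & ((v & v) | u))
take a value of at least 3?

value 4: 7 assignments (counts)
value 3: 2 assignments (counts)
value 2: 9 assignments
value 1: 1 assignment
value 0: 6 assignments
So 9 of the 25 assignments meet the threshold.

9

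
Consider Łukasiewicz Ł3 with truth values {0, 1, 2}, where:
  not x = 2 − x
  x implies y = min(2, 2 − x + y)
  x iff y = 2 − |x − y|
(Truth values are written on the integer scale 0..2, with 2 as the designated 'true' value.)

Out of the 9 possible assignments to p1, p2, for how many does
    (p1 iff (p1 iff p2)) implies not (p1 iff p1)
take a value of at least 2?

p1 = 0, p2 = 0 ↦ 2  ≥
p1 = 0, p2 = 1 ↦ 1  <
p1 = 0, p2 = 2 ↦ 0  <
p1 = 1, p2 = 0 ↦ 0  <
p1 = 1, p2 = 1 ↦ 1  <
p1 = 1, p2 = 2 ↦ 0  <
p1 = 2, p2 = 0 ↦ 2  ≥
p1 = 2, p2 = 1 ↦ 1  <
p1 = 2, p2 = 2 ↦ 0  <
So 2 of the 9 assignments meet the threshold.

2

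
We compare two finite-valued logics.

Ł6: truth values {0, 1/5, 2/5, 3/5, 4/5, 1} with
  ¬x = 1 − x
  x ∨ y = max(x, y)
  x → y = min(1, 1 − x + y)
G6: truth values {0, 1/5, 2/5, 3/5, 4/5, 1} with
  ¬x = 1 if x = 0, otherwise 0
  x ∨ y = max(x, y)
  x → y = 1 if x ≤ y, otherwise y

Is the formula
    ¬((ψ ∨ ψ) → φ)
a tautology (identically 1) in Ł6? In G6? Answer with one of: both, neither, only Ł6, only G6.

In Ł6: at φ = 0, ψ = 0 the value is 0 — not a tautology.
In G6: at φ = 0, ψ = 0 the value is 0 — not a tautology.

neither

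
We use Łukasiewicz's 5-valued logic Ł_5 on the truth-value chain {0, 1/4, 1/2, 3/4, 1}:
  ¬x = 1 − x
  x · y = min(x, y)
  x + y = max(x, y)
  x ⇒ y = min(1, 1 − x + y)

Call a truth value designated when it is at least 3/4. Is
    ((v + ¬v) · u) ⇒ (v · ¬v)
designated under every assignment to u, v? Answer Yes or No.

Counterexample: take u = 1/2, v = 0.
¬v = ¬0 = 1
v + ¬v = 0 + 1 = 1
(v + ¬v) · u = 1 · 1/2 = 1/2
¬v = ¬0 = 1
v · ¬v = 0 · 1 = 0
((v + ¬v) · u) ⇒ (v · ¬v) = 1/2 ⇒ 0 = 1/2
This gives 1/2, which is below 3/4.

No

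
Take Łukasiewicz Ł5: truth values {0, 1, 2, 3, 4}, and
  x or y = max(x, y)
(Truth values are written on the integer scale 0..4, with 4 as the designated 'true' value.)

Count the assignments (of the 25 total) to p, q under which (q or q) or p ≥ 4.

value 4: 9 assignments (counts)
value 3: 7 assignments
value 2: 5 assignments
value 1: 3 assignments
value 0: 1 assignment
So 9 of the 25 assignments meet the threshold.

9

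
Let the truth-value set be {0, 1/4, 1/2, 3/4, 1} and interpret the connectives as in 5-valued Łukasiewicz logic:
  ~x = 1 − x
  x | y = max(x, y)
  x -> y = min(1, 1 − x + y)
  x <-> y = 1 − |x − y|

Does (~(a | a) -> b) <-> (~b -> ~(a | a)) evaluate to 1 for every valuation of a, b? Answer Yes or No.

No

Counterexample: take a = 0, b = 0.
a | a = 0 | 0 = 0
~(a | a) = ~0 = 1
~(a | a) -> b = 1 -> 0 = 0
~b = ~0 = 1
a | a = 0 | 0 = 0
~(a | a) = ~0 = 1
~b -> ~(a | a) = 1 -> 1 = 1
(~(a | a) -> b) <-> (~b -> ~(a | a)) = 0 <-> 1 = 0
This gives 0 ≠ 1.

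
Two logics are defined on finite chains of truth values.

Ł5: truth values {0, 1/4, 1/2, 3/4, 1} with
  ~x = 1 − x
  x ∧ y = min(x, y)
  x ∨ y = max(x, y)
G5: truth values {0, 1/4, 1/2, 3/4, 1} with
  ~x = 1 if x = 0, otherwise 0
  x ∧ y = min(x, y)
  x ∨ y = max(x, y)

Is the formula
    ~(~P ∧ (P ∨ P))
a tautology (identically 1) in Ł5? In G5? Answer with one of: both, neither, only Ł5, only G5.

only G5

In Ł5: at P = 1/4 the value is 3/4 — not a tautology.
In G5: every assignment gives 1 — tautology.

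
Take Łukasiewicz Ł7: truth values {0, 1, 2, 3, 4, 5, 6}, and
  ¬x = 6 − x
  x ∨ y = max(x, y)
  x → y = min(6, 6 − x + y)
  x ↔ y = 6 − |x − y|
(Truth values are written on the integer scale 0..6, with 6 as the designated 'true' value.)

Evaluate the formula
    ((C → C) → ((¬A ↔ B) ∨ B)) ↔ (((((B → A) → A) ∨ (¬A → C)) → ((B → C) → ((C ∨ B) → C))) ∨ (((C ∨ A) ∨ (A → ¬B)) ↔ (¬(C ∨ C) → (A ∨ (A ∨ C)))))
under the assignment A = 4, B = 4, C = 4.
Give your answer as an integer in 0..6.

4

C → C = 4 → 4 = 6
¬A = ¬4 = 2
¬A ↔ B = 2 ↔ 4 = 4
(¬A ↔ B) ∨ B = 4 ∨ 4 = 4
(C → C) → ((¬A ↔ B) ∨ B) = 6 → 4 = 4
B → A = 4 → 4 = 6
(B → A) → A = 6 → 4 = 4
¬A = ¬4 = 2
¬A → C = 2 → 4 = 6
((B → A) → A) ∨ (¬A → C) = 4 ∨ 6 = 6
B → C = 4 → 4 = 6
C ∨ B = 4 ∨ 4 = 4
(C ∨ B) → C = 4 → 4 = 6
(B → C) → ((C ∨ B) → C) = 6 → 6 = 6
(((B → A) → A) ∨ (¬A → C)) → ((B → C) → ((C ∨ B) → C)) = 6 → 6 = 6
C ∨ A = 4 ∨ 4 = 4
¬B = ¬4 = 2
A → ¬B = 4 → 2 = 4
(C ∨ A) ∨ (A → ¬B) = 4 ∨ 4 = 4
C ∨ C = 4 ∨ 4 = 4
¬(C ∨ C) = ¬4 = 2
A ∨ C = 4 ∨ 4 = 4
A ∨ (A ∨ C) = 4 ∨ 4 = 4
¬(C ∨ C) → (A ∨ (A ∨ C)) = 2 → 4 = 6
((C ∨ A) ∨ (A → ¬B)) ↔ (¬(C ∨ C) → (A ∨ (A ∨ C))) = 4 ↔ 6 = 4
((((B → A) → A) ∨ (¬A → C)) → ((B → C) → ((C ∨ B) → C))) ∨ (((C ∨ A) ∨ (A → ¬B)) ↔ (¬(C ∨ C) → (A ∨ (A ∨ C)))) = 6 ∨ 4 = 6
((C → C) → ((¬A ↔ B) ∨ B)) ↔ (((((B → A) → A) ∨ (¬A → C)) → ((B → C) → ((C ∨ B) → C))) ∨ (((C ∨ A) ∨ (A → ¬B)) ↔ (¬(C ∨ C) → (A ∨ (A ∨ C))))) = 4 ↔ 6 = 4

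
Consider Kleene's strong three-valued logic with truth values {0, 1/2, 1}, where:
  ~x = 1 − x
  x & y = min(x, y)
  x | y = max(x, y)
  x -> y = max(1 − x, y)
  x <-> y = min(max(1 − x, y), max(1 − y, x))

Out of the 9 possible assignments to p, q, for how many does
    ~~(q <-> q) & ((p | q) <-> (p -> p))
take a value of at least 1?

p = 0, q = 0 ↦ 0  <
p = 0, q = 1/2 ↦ 1/2  <
p = 0, q = 1 ↦ 1  ≥
p = 1/2, q = 0 ↦ 1/2  <
p = 1/2, q = 1/2 ↦ 1/2  <
p = 1/2, q = 1 ↦ 1/2  <
p = 1, q = 0 ↦ 1  ≥
p = 1, q = 1/2 ↦ 1/2  <
p = 1, q = 1 ↦ 1  ≥
So 3 of the 9 assignments meet the threshold.

3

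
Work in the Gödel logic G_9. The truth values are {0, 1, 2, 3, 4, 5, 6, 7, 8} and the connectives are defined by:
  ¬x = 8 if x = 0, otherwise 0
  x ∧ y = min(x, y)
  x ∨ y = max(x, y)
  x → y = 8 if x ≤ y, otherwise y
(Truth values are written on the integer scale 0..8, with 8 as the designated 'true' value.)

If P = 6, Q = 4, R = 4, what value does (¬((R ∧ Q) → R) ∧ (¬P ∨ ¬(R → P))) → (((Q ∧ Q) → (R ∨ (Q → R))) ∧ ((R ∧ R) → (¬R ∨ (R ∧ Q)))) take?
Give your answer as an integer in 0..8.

8

R ∧ Q = 4 ∧ 4 = 4
(R ∧ Q) → R = 4 → 4 = 8
¬((R ∧ Q) → R) = ¬8 = 0
¬P = ¬6 = 0
R → P = 4 → 6 = 8
¬(R → P) = ¬8 = 0
¬P ∨ ¬(R → P) = 0 ∨ 0 = 0
¬((R ∧ Q) → R) ∧ (¬P ∨ ¬(R → P)) = 0 ∧ 0 = 0
Q ∧ Q = 4 ∧ 4 = 4
Q → R = 4 → 4 = 8
R ∨ (Q → R) = 4 ∨ 8 = 8
(Q ∧ Q) → (R ∨ (Q → R)) = 4 → 8 = 8
R ∧ R = 4 ∧ 4 = 4
¬R = ¬4 = 0
R ∧ Q = 4 ∧ 4 = 4
¬R ∨ (R ∧ Q) = 0 ∨ 4 = 4
(R ∧ R) → (¬R ∨ (R ∧ Q)) = 4 → 4 = 8
((Q ∧ Q) → (R ∨ (Q → R))) ∧ ((R ∧ R) → (¬R ∨ (R ∧ Q))) = 8 ∧ 8 = 8
(¬((R ∧ Q) → R) ∧ (¬P ∨ ¬(R → P))) → (((Q ∧ Q) → (R ∨ (Q → R))) ∧ ((R ∧ R) → (¬R ∨ (R ∧ Q)))) = 0 → 8 = 8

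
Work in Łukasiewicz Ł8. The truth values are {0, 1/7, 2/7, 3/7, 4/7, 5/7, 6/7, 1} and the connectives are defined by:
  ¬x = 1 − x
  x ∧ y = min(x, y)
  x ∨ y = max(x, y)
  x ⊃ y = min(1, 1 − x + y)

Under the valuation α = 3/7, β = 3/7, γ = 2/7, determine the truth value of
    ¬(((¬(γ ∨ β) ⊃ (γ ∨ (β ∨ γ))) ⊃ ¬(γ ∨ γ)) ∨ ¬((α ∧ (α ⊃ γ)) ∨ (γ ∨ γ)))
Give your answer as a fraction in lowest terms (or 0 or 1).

γ ∨ β = 2/7 ∨ 3/7 = 3/7
¬(γ ∨ β) = ¬3/7 = 4/7
β ∨ γ = 3/7 ∨ 2/7 = 3/7
γ ∨ (β ∨ γ) = 2/7 ∨ 3/7 = 3/7
¬(γ ∨ β) ⊃ (γ ∨ (β ∨ γ)) = 4/7 ⊃ 3/7 = 6/7
γ ∨ γ = 2/7 ∨ 2/7 = 2/7
¬(γ ∨ γ) = ¬2/7 = 5/7
(¬(γ ∨ β) ⊃ (γ ∨ (β ∨ γ))) ⊃ ¬(γ ∨ γ) = 6/7 ⊃ 5/7 = 6/7
α ⊃ γ = 3/7 ⊃ 2/7 = 6/7
α ∧ (α ⊃ γ) = 3/7 ∧ 6/7 = 3/7
γ ∨ γ = 2/7 ∨ 2/7 = 2/7
(α ∧ (α ⊃ γ)) ∨ (γ ∨ γ) = 3/7 ∨ 2/7 = 3/7
¬((α ∧ (α ⊃ γ)) ∨ (γ ∨ γ)) = ¬3/7 = 4/7
((¬(γ ∨ β) ⊃ (γ ∨ (β ∨ γ))) ⊃ ¬(γ ∨ γ)) ∨ ¬((α ∧ (α ⊃ γ)) ∨ (γ ∨ γ)) = 6/7 ∨ 4/7 = 6/7
¬(((¬(γ ∨ β) ⊃ (γ ∨ (β ∨ γ))) ⊃ ¬(γ ∨ γ)) ∨ ¬((α ∧ (α ⊃ γ)) ∨ (γ ∨ γ))) = ¬6/7 = 1/7

1/7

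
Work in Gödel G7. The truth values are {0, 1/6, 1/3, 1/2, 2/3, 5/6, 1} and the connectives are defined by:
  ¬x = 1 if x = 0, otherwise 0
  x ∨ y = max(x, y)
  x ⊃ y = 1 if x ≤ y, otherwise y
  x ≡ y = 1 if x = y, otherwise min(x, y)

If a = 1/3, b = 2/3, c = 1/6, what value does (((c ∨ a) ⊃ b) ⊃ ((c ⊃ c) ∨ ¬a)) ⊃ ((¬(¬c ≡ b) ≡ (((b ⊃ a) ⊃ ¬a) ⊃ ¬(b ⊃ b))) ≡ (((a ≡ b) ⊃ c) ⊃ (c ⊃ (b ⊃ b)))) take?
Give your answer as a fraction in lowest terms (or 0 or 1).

1

c ∨ a = 1/6 ∨ 1/3 = 1/3
(c ∨ a) ⊃ b = 1/3 ⊃ 2/3 = 1
c ⊃ c = 1/6 ⊃ 1/6 = 1
¬a = ¬1/3 = 0
(c ⊃ c) ∨ ¬a = 1 ∨ 0 = 1
((c ∨ a) ⊃ b) ⊃ ((c ⊃ c) ∨ ¬a) = 1 ⊃ 1 = 1
¬c = ¬1/6 = 0
¬c ≡ b = 0 ≡ 2/3 = 0
¬(¬c ≡ b) = ¬0 = 1
b ⊃ a = 2/3 ⊃ 1/3 = 1/3
¬a = ¬1/3 = 0
(b ⊃ a) ⊃ ¬a = 1/3 ⊃ 0 = 0
b ⊃ b = 2/3 ⊃ 2/3 = 1
¬(b ⊃ b) = ¬1 = 0
((b ⊃ a) ⊃ ¬a) ⊃ ¬(b ⊃ b) = 0 ⊃ 0 = 1
¬(¬c ≡ b) ≡ (((b ⊃ a) ⊃ ¬a) ⊃ ¬(b ⊃ b)) = 1 ≡ 1 = 1
a ≡ b = 1/3 ≡ 2/3 = 1/3
(a ≡ b) ⊃ c = 1/3 ⊃ 1/6 = 1/6
b ⊃ b = 2/3 ⊃ 2/3 = 1
c ⊃ (b ⊃ b) = 1/6 ⊃ 1 = 1
((a ≡ b) ⊃ c) ⊃ (c ⊃ (b ⊃ b)) = 1/6 ⊃ 1 = 1
(¬(¬c ≡ b) ≡ (((b ⊃ a) ⊃ ¬a) ⊃ ¬(b ⊃ b))) ≡ (((a ≡ b) ⊃ c) ⊃ (c ⊃ (b ⊃ b))) = 1 ≡ 1 = 1
(((c ∨ a) ⊃ b) ⊃ ((c ⊃ c) ∨ ¬a)) ⊃ ((¬(¬c ≡ b) ≡ (((b ⊃ a) ⊃ ¬a) ⊃ ¬(b ⊃ b))) ≡ (((a ≡ b) ⊃ c) ⊃ (c ⊃ (b ⊃ b)))) = 1 ⊃ 1 = 1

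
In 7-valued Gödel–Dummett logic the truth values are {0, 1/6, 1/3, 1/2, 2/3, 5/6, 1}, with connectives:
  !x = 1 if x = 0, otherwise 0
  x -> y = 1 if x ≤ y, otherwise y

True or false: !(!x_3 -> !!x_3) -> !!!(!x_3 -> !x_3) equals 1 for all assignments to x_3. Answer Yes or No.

Counterexample: take x_3 = 0.
!x_3 = !0 = 1
!x_3 = !0 = 1
!!x_3 = !1 = 0
!x_3 -> !!x_3 = 1 -> 0 = 0
!(!x_3 -> !!x_3) = !0 = 1
!x_3 = !0 = 1
!x_3 = !0 = 1
!x_3 -> !x_3 = 1 -> 1 = 1
!(!x_3 -> !x_3) = !1 = 0
!!(!x_3 -> !x_3) = !0 = 1
!!!(!x_3 -> !x_3) = !1 = 0
!(!x_3 -> !!x_3) -> !!!(!x_3 -> !x_3) = 1 -> 0 = 0
This gives 0 ≠ 1.

No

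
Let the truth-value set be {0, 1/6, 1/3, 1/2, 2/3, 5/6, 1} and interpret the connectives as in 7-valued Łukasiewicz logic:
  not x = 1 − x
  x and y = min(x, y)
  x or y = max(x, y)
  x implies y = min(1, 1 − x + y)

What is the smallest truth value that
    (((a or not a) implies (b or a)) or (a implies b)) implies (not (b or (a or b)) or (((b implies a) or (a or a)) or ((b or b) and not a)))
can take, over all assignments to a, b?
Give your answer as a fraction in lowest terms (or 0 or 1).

Take a = 0, b = 1/2:
not a = not 0 = 1
a or not a = 0 or 1 = 1
b or a = 1/2 or 0 = 1/2
(a or not a) implies (b or a) = 1 implies 1/2 = 1/2
a implies b = 0 implies 1/2 = 1
((a or not a) implies (b or a)) or (a implies b) = 1/2 or 1 = 1
a or b = 0 or 1/2 = 1/2
b or (a or b) = 1/2 or 1/2 = 1/2
not (b or (a or b)) = not 1/2 = 1/2
b implies a = 1/2 implies 0 = 1/2
a or a = 0 or 0 = 0
(b implies a) or (a or a) = 1/2 or 0 = 1/2
b or b = 1/2 or 1/2 = 1/2
not a = not 0 = 1
(b or b) and not a = 1/2 and 1 = 1/2
((b implies a) or (a or a)) or ((b or b) and not a) = 1/2 or 1/2 = 1/2
not (b or (a or b)) or (((b implies a) or (a or a)) or ((b or b) and not a)) = 1/2 or 1/2 = 1/2
(((a or not a) implies (b or a)) or (a implies b)) implies (not (b or (a or b)) or (((b implies a) or (a or a)) or ((b or b) and not a))) = 1 implies 1/2 = 1/2
No assignment yields a value below 1/2, so this is the minimum.

1/2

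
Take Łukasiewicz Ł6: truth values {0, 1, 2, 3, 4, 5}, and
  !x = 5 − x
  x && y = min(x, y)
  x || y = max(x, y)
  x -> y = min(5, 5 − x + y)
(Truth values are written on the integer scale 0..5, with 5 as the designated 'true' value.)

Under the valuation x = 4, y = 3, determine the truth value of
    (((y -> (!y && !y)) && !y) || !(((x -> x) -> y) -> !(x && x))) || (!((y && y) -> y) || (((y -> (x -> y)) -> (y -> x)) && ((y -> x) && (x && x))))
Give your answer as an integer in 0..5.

!y = !3 = 2
!y = !3 = 2
!y && !y = 2 && 2 = 2
y -> (!y && !y) = 3 -> 2 = 4
!y = !3 = 2
(y -> (!y && !y)) && !y = 4 && 2 = 2
x -> x = 4 -> 4 = 5
(x -> x) -> y = 5 -> 3 = 3
x && x = 4 && 4 = 4
!(x && x) = !4 = 1
((x -> x) -> y) -> !(x && x) = 3 -> 1 = 3
!(((x -> x) -> y) -> !(x && x)) = !3 = 2
((y -> (!y && !y)) && !y) || !(((x -> x) -> y) -> !(x && x)) = 2 || 2 = 2
y && y = 3 && 3 = 3
(y && y) -> y = 3 -> 3 = 5
!((y && y) -> y) = !5 = 0
x -> y = 4 -> 3 = 4
y -> (x -> y) = 3 -> 4 = 5
y -> x = 3 -> 4 = 5
(y -> (x -> y)) -> (y -> x) = 5 -> 5 = 5
y -> x = 3 -> 4 = 5
x && x = 4 && 4 = 4
(y -> x) && (x && x) = 5 && 4 = 4
((y -> (x -> y)) -> (y -> x)) && ((y -> x) && (x && x)) = 5 && 4 = 4
!((y && y) -> y) || (((y -> (x -> y)) -> (y -> x)) && ((y -> x) && (x && x))) = 0 || 4 = 4
(((y -> (!y && !y)) && !y) || !(((x -> x) -> y) -> !(x && x))) || (!((y && y) -> y) || (((y -> (x -> y)) -> (y -> x)) && ((y -> x) && (x && x)))) = 2 || 4 = 4

4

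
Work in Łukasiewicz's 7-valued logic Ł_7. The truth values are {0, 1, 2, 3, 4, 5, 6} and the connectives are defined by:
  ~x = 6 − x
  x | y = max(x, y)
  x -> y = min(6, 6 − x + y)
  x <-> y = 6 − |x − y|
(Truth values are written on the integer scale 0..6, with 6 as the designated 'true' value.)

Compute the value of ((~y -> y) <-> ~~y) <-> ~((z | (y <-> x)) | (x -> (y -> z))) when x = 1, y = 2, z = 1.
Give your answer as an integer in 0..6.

~y = ~2 = 4
~y -> y = 4 -> 2 = 4
~y = ~2 = 4
~~y = ~4 = 2
(~y -> y) <-> ~~y = 4 <-> 2 = 4
y <-> x = 2 <-> 1 = 5
z | (y <-> x) = 1 | 5 = 5
y -> z = 2 -> 1 = 5
x -> (y -> z) = 1 -> 5 = 6
(z | (y <-> x)) | (x -> (y -> z)) = 5 | 6 = 6
~((z | (y <-> x)) | (x -> (y -> z))) = ~6 = 0
((~y -> y) <-> ~~y) <-> ~((z | (y <-> x)) | (x -> (y -> z))) = 4 <-> 0 = 2

2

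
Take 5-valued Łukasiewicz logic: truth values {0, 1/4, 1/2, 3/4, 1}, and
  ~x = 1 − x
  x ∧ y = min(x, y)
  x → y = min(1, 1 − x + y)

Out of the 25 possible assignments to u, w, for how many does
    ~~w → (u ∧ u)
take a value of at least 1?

value 1: 15 assignments (counts)
value 3/4: 4 assignments
value 1/2: 3 assignments
value 1/4: 2 assignments
value 0: 1 assignment
So 15 of the 25 assignments meet the threshold.

15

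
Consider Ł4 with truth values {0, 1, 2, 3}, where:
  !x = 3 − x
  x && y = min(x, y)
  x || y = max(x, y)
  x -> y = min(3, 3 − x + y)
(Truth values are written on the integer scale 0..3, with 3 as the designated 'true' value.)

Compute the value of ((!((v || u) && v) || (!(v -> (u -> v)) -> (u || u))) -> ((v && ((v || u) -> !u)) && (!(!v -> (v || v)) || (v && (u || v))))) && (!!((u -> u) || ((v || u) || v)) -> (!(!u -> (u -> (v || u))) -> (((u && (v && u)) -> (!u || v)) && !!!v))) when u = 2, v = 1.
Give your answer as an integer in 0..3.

1

v || u = 1 || 2 = 2
(v || u) && v = 2 && 1 = 1
!((v || u) && v) = !1 = 2
u -> v = 2 -> 1 = 2
v -> (u -> v) = 1 -> 2 = 3
!(v -> (u -> v)) = !3 = 0
u || u = 2 || 2 = 2
!(v -> (u -> v)) -> (u || u) = 0 -> 2 = 3
!((v || u) && v) || (!(v -> (u -> v)) -> (u || u)) = 2 || 3 = 3
v || u = 1 || 2 = 2
!u = !2 = 1
(v || u) -> !u = 2 -> 1 = 2
v && ((v || u) -> !u) = 1 && 2 = 1
!v = !1 = 2
v || v = 1 || 1 = 1
!v -> (v || v) = 2 -> 1 = 2
!(!v -> (v || v)) = !2 = 1
u || v = 2 || 1 = 2
v && (u || v) = 1 && 2 = 1
!(!v -> (v || v)) || (v && (u || v)) = 1 || 1 = 1
(v && ((v || u) -> !u)) && (!(!v -> (v || v)) || (v && (u || v))) = 1 && 1 = 1
(!((v || u) && v) || (!(v -> (u -> v)) -> (u || u))) -> ((v && ((v || u) -> !u)) && (!(!v -> (v || v)) || (v && (u || v)))) = 3 -> 1 = 1
u -> u = 2 -> 2 = 3
v || u = 1 || 2 = 2
(v || u) || v = 2 || 1 = 2
(u -> u) || ((v || u) || v) = 3 || 2 = 3
!((u -> u) || ((v || u) || v)) = !3 = 0
!!((u -> u) || ((v || u) || v)) = !0 = 3
!u = !2 = 1
v || u = 1 || 2 = 2
u -> (v || u) = 2 -> 2 = 3
!u -> (u -> (v || u)) = 1 -> 3 = 3
!(!u -> (u -> (v || u))) = !3 = 0
v && u = 1 && 2 = 1
u && (v && u) = 2 && 1 = 1
!u = !2 = 1
!u || v = 1 || 1 = 1
(u && (v && u)) -> (!u || v) = 1 -> 1 = 3
!v = !1 = 2
!!v = !2 = 1
!!!v = !1 = 2
((u && (v && u)) -> (!u || v)) && !!!v = 3 && 2 = 2
!(!u -> (u -> (v || u))) -> (((u && (v && u)) -> (!u || v)) && !!!v) = 0 -> 2 = 3
!!((u -> u) || ((v || u) || v)) -> (!(!u -> (u -> (v || u))) -> (((u && (v && u)) -> (!u || v)) && !!!v)) = 3 -> 3 = 3
((!((v || u) && v) || (!(v -> (u -> v)) -> (u || u))) -> ((v && ((v || u) -> !u)) && (!(!v -> (v || v)) || (v && (u || v))))) && (!!((u -> u) || ((v || u) || v)) -> (!(!u -> (u -> (v || u))) -> (((u && (v && u)) -> (!u || v)) && !!!v))) = 1 && 3 = 1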